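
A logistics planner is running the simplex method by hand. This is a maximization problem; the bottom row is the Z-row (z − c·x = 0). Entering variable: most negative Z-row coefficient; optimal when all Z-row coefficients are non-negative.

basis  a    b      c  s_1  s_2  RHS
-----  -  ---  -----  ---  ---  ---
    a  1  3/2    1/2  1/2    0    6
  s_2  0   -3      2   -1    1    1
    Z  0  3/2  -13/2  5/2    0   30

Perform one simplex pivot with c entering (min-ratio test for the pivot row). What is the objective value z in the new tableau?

Ratio test on column c — row 1: 6/(1/2) = 12; row 2: 1/2 = 1/2. Minimum is 1/2 at row 2 (s_2 leaves); pivot element 2.
Pivot on row 2; the Z-row RHS becomes 30 − (-13/2)·(1/2) = 133/4.

133/4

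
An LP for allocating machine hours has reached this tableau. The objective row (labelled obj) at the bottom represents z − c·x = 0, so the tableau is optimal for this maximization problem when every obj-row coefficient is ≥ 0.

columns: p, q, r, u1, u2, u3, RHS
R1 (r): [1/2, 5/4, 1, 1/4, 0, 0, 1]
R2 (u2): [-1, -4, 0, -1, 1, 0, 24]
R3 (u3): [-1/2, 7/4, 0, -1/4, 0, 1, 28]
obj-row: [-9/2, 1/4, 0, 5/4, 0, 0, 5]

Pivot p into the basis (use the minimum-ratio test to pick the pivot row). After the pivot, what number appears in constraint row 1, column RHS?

Ratio test on column p — row 1: 1/(1/2) = 2; row 2: entry -1 ≤ 0; row 3: entry -1/2 ≤ 0. Minimum is 2 at row 1 (r leaves); pivot element 1/2.
Divide row 1 by 1/2; eliminate column p from the other rows.
In the new row 1, the RHS entry is the old entry divided by the pivot: 1/(1/2) = 2.

2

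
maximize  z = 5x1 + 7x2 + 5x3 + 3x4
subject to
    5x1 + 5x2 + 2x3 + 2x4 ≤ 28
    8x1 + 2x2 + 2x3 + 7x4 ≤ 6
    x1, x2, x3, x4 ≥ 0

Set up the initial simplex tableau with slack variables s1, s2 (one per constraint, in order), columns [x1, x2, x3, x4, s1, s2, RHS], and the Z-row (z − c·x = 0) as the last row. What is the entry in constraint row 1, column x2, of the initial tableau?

5

Constraint 1 has coefficient 5 on x2.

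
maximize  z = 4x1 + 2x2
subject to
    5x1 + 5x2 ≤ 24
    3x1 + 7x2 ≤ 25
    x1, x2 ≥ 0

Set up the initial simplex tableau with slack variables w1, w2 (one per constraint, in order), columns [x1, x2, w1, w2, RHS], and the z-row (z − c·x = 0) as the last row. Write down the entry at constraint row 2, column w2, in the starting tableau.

Slack w2 belongs to constraint 2; its column is the unit vector e_2, so the entry in row 2 is 1.

1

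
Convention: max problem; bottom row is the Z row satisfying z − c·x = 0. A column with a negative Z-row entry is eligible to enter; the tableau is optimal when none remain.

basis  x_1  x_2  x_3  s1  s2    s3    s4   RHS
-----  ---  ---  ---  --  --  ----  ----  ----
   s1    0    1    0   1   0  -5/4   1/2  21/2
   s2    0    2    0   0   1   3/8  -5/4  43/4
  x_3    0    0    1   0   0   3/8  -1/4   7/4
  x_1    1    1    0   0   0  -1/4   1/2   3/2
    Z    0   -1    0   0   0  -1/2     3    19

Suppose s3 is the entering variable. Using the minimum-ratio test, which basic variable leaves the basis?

Column s3 entries and ratios — s1: -5/4 ≤ 0, skip; s2: (43/4)/(3/8) = 86/3; x_3: (7/4)/(3/8) = 14/3; x_1: -1/4 ≤ 0, skip.
Smallest ratio is 14/3 in the row of x_3, so x_3 leaves.

x_3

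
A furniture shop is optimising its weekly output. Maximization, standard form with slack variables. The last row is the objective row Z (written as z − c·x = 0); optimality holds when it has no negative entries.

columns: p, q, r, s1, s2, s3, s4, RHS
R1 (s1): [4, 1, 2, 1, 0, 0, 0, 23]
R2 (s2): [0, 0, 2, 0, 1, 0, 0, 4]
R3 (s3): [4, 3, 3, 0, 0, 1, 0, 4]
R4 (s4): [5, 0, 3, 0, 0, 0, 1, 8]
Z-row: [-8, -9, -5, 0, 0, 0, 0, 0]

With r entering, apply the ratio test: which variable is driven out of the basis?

s3

Column r entries and ratios — s1: 23/2 = 23/2; s2: 4/2 = 2; s3: 4/3 = 4/3; s4: 8/3 = 8/3.
Smallest ratio is 4/3 in the row of s3, so s3 leaves.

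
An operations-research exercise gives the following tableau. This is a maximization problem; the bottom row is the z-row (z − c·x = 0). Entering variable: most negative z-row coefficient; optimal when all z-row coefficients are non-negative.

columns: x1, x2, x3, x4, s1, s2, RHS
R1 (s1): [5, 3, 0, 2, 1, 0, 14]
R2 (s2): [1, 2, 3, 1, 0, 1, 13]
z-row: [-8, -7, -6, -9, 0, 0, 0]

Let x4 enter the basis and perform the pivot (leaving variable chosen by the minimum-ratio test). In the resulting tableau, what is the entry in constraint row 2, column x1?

Ratio test on column x4 — row 1: 14/2 = 7; row 2: 13/1 = 13. Minimum is 7 at row 1 (s1 leaves); pivot element 2.
Divide row 1 by 2; eliminate column x4 from the other rows.
Row 2 update in column x1: 1 − 1·(5/2) = -3/2.

-3/2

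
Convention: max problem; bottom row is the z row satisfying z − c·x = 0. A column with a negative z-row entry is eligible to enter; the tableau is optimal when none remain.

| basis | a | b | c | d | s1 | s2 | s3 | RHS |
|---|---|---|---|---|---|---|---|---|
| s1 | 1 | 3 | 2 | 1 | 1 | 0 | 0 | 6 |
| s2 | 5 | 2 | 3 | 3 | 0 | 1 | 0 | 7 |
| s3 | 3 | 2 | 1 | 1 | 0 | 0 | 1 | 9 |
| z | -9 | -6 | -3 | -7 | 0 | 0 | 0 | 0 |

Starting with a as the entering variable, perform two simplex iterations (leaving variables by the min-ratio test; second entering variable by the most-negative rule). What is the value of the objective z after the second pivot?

Ratio test on column a — row 1: 6/1 = 6; row 2: 7/5 = 7/5; row 3: 9/3 = 3. Minimum is 7/5 at row 2 (s2 leaves); pivot element 5.
Pivot on row 2; the z-row RHS becomes 0 − (-9)·(7/5) = 63/5.
Next entering variable (most negative z-row entry -12/5): b.
Ratio test on column b — row 1: (23/5)/(13/5) = 23/13; row 2: (7/5)/(2/5) = 7/2; row 3: (24/5)/(4/5) = 6. Minimum is 23/13 at row 1 (s1 leaves); pivot element 13/5.
After the second pivot the z-row RHS is 63/5 − (-12/5)·(23/13) = 219/13.

219/13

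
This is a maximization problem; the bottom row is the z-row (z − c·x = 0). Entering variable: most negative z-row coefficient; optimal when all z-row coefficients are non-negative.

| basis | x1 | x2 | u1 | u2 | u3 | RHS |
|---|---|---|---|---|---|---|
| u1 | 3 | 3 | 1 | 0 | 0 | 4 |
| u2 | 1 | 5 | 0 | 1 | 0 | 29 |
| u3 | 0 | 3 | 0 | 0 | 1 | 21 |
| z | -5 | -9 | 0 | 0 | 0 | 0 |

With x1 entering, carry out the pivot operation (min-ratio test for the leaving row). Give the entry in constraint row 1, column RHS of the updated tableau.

Ratio test on column x1 — row 1: 4/3 = 4/3; row 2: 29/1 = 29; row 3: entry 0 ≤ 0. Minimum is 4/3 at row 1 (u1 leaves); pivot element 3.
Divide row 1 by 3; eliminate column x1 from the other rows.
In the new row 1, the RHS entry is the old entry divided by the pivot: 4/3 = 4/3.

4/3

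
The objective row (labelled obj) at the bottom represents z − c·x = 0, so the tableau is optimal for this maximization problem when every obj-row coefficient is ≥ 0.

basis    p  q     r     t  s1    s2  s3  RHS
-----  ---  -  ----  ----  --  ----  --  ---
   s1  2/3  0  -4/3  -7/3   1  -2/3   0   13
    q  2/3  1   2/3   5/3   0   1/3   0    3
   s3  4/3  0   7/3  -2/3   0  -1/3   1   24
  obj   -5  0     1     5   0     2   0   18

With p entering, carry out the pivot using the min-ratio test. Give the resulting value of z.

81/2

Ratio test on column p — row 1: 13/(2/3) = 39/2; row 2: 3/(2/3) = 9/2; row 3: 24/(4/3) = 18. Minimum is 9/2 at row 2 (q leaves); pivot element 2/3.
Pivot on row 2; the obj-row RHS becomes 18 − (-5)·(9/2) = 81/2.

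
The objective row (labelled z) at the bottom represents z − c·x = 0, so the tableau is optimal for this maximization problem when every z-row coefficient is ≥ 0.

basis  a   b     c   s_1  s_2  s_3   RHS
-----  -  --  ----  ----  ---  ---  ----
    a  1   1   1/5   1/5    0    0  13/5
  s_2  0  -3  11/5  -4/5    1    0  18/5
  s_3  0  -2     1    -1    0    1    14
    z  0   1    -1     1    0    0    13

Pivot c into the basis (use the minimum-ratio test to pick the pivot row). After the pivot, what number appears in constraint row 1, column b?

14/11

Ratio test on column c — row 1: (13/5)/(1/5) = 13; row 2: (18/5)/(11/5) = 18/11; row 3: 14/1 = 14. Minimum is 18/11 at row 2 (s_2 leaves); pivot element 11/5.
Divide row 2 by 11/5; eliminate column c from the other rows.
Row 1 update in column b: 1 − (1/5)·(-15/11) = 14/11.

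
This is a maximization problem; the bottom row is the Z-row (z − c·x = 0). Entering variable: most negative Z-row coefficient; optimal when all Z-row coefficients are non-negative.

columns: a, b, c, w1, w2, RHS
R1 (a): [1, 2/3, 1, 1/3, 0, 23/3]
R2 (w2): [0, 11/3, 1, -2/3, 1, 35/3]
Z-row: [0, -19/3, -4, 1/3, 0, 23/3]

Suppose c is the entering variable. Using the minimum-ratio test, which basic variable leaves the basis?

Column c entries and ratios — a: (23/3)/1 = 23/3; w2: (35/3)/1 = 35/3.
Smallest ratio is 23/3 in the row of a, so a leaves.

a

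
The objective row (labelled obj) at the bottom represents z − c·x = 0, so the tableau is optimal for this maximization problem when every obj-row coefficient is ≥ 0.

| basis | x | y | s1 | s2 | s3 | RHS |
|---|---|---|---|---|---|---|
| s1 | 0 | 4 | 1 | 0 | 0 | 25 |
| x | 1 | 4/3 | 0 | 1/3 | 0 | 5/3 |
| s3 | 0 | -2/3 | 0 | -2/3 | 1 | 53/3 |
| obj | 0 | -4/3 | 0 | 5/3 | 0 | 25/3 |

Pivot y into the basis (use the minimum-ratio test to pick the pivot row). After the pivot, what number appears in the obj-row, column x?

Ratio test on column y — row 1: 25/4 = 25/4; row 2: (5/3)/(4/3) = 5/4; row 3: entry -2/3 ≤ 0. Minimum is 5/4 at row 2 (x leaves); pivot element 4/3.
Divide row 2 by 4/3; eliminate column y from the other rows.
obj-row update in column x: 0 − (-4/3)·(3/4) = 1.

1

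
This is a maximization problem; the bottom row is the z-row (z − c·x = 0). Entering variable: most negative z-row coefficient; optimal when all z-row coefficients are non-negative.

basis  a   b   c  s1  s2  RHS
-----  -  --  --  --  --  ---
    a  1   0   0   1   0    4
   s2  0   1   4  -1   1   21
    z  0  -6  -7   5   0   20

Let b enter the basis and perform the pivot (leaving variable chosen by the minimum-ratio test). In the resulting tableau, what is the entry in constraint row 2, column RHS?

21

Ratio test on column b — row 1: entry 0 ≤ 0; row 2: 21/1 = 21. Minimum is 21 at row 2 (s2 leaves); pivot element 1.
Divide row 2 by 1; eliminate column b from the other rows.
In the new row 2, the RHS entry is the old entry divided by the pivot: 21/1 = 21.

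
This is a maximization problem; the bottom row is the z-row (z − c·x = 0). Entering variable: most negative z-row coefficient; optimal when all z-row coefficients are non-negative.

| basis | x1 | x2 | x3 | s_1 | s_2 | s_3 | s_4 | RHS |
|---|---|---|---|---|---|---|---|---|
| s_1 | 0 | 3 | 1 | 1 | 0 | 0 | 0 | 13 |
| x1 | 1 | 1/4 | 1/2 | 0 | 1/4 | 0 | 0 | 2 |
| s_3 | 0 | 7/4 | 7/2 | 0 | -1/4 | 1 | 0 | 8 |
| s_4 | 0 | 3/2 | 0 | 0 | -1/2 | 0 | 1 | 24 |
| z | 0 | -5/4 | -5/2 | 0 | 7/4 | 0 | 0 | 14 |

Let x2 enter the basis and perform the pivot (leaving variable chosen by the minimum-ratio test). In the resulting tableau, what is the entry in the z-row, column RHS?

233/12

Ratio test on column x2 — row 1: 13/3 = 13/3; row 2: 2/(1/4) = 8; row 3: 8/(7/4) = 32/7; row 4: 24/(3/2) = 16. Minimum is 13/3 at row 1 (s_1 leaves); pivot element 3.
Divide row 1 by 3; eliminate column x2 from the other rows.
z-row update in column RHS: 14 − (-5/4)·(13/3) = 233/12.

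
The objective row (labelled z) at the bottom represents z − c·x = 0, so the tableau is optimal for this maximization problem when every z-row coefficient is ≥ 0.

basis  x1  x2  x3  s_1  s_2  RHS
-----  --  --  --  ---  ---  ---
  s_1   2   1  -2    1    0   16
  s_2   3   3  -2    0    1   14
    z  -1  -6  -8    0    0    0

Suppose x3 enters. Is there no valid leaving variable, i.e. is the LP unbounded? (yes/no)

Every constraint-row entry in column x3 is ≤ 0, so increasing x3 is unbounded.

yes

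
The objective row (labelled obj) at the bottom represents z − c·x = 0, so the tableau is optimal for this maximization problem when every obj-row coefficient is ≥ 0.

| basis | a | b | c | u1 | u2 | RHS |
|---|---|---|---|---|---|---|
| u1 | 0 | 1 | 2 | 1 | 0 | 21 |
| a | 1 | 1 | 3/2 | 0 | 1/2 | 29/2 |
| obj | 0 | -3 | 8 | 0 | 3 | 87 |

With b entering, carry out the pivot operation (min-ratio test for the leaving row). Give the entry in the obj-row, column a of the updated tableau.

3

Ratio test on column b — row 1: 21/1 = 21; row 2: (29/2)/1 = 29/2. Minimum is 29/2 at row 2 (a leaves); pivot element 1.
Divide row 2 by 1; eliminate column b from the other rows.
obj-row update in column a: 0 − (-3)·1 = 3.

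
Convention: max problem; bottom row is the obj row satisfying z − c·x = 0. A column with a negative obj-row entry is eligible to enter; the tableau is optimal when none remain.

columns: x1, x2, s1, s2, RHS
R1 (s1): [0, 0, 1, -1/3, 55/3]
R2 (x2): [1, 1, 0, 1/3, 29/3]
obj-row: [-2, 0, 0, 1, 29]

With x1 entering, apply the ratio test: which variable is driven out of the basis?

x2

Column x1 entries and ratios — s1: 0 ≤ 0, skip; x2: (29/3)/1 = 29/3.
Smallest ratio is 29/3 in the row of x2, so x2 leaves.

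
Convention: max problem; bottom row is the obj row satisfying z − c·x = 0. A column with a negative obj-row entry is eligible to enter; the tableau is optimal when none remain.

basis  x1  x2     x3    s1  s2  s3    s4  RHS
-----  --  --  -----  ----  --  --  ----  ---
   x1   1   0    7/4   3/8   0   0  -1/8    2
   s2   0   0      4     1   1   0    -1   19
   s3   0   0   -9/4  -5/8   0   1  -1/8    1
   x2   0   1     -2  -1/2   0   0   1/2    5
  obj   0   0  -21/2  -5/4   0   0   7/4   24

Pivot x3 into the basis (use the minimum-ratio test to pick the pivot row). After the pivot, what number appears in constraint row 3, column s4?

Ratio test on column x3 — row 1: 2/(7/4) = 8/7; row 2: 19/4 = 19/4; row 3: entry -9/4 ≤ 0; row 4: entry -2 ≤ 0. Minimum is 8/7 at row 1 (x1 leaves); pivot element 7/4.
Divide row 1 by 7/4; eliminate column x3 from the other rows.
Row 3 update in column s4: -1/8 − (-9/4)·(-1/14) = -2/7.

-2/7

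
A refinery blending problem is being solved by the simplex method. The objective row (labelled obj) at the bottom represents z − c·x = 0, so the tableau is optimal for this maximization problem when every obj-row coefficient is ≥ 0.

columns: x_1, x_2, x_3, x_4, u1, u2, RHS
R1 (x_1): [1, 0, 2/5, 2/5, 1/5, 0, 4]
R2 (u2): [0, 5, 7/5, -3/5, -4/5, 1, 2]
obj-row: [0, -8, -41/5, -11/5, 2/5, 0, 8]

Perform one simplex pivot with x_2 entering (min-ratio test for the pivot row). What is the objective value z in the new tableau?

56/5

Ratio test on column x_2 — row 1: entry 0 ≤ 0; row 2: 2/5 = 2/5. Minimum is 2/5 at row 2 (u2 leaves); pivot element 5.
Pivot on row 2; the obj-row RHS becomes 8 − (-8)·(2/5) = 56/5.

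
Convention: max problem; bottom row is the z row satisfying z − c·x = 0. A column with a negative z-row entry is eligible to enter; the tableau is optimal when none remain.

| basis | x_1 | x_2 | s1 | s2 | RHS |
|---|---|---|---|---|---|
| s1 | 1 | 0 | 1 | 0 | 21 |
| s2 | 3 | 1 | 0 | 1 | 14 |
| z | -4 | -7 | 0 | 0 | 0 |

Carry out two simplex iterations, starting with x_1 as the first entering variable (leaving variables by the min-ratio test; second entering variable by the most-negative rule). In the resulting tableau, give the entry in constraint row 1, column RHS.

21

Ratio test on column x_1 — row 1: 21/1 = 21; row 2: 14/3 = 14/3. Minimum is 14/3 at row 2 (s2 leaves); pivot element 3.
Divide row 2 by 3; eliminate column x_1 from the other rows.
Second iteration: most negative z-row entry is -17/3 in column x_2, so x_2 enters.
Ratio test on column x_2 — row 1: entry -1/3 ≤ 0; row 2: (14/3)/(1/3) = 14. Minimum is 14 at row 2 (x_1 leaves); pivot element 1/3.
Divide row 2 by 1/3; eliminate column x_2 from the other rows.
After both pivots, the entry at constraint row 1, column RHS is 21.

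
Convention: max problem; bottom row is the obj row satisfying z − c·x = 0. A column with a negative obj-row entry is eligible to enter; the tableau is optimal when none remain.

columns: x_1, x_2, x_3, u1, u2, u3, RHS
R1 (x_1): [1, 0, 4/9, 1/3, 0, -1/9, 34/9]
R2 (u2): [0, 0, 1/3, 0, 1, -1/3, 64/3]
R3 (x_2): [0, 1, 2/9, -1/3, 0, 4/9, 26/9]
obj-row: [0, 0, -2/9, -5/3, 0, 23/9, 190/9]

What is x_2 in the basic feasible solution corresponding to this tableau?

26/9

x_2 is basic (row 3); its value is the RHS of that row, 26/9.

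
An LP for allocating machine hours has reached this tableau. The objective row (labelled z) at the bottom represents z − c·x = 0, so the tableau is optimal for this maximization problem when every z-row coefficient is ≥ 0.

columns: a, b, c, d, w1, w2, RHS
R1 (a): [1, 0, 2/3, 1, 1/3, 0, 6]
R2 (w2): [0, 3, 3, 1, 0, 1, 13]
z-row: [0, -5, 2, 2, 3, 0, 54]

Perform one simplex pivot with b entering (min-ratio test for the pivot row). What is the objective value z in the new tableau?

Ratio test on column b — row 1: entry 0 ≤ 0; row 2: 13/3 = 13/3. Minimum is 13/3 at row 2 (w2 leaves); pivot element 3.
Pivot on row 2; the z-row RHS becomes 54 − (-5)·(13/3) = 227/3.

227/3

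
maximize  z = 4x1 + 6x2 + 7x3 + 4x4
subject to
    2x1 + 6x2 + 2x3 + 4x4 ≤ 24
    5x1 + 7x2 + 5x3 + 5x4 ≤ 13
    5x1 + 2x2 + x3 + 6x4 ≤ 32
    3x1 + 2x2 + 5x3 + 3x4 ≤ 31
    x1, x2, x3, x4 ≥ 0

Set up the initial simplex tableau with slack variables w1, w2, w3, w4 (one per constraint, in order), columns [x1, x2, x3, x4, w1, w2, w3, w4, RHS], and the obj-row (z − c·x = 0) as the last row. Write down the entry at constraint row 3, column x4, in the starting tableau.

6

Constraint 3 has coefficient 6 on x4.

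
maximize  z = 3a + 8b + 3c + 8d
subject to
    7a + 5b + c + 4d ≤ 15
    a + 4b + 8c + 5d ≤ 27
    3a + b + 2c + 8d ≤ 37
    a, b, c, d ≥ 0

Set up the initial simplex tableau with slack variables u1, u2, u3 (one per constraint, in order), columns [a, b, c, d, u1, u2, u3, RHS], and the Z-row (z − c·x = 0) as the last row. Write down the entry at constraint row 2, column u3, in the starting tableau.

Slack u3 belongs to constraint 3; its column is the unit vector e_3, so the entry in row 2 is 0.

0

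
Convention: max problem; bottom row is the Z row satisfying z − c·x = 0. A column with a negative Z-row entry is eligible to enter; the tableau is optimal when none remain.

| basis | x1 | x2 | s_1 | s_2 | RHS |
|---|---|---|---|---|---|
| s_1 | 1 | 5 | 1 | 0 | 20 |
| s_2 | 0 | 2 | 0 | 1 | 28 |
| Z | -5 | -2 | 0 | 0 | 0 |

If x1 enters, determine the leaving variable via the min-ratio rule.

Column x1 entries and ratios — s_1: 20/1 = 20; s_2: 0 ≤ 0, skip.
Smallest ratio is 20 in the row of s_1, so s_1 leaves.

s_1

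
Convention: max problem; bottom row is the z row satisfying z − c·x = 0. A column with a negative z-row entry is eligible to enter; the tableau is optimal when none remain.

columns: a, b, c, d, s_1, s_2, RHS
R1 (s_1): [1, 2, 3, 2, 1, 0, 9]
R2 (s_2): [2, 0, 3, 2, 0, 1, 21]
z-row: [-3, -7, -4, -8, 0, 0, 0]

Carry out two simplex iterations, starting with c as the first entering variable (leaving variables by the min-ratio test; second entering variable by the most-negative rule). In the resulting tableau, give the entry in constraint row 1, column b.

1

Ratio test on column c — row 1: 9/3 = 3; row 2: 21/3 = 7. Minimum is 3 at row 1 (s_1 leaves); pivot element 3.
Divide row 1 by 3; eliminate column c from the other rows.
Second iteration: most negative z-row entry is -16/3 in column d, so d enters.
Ratio test on column d — row 1: 3/(2/3) = 9/2; row 2: entry 0 ≤ 0. Minimum is 9/2 at row 1 (c leaves); pivot element 2/3.
Divide row 1 by 2/3; eliminate column d from the other rows.
After both pivots, the entry at constraint row 1, column b is 1.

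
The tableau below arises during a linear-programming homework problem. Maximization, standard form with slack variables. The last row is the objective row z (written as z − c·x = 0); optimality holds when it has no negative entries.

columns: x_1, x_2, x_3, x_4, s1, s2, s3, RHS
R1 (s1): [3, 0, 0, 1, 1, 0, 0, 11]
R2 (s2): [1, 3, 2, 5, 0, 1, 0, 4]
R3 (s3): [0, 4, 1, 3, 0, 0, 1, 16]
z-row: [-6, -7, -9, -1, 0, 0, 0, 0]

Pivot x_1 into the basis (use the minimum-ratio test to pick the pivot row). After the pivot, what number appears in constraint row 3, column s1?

0

Ratio test on column x_1 — row 1: 11/3 = 11/3; row 2: 4/1 = 4; row 3: entry 0 ≤ 0. Minimum is 11/3 at row 1 (s1 leaves); pivot element 3.
Divide row 1 by 3; eliminate column x_1 from the other rows.
Row 3 update in column s1: 0 − 0·(1/3) = 0.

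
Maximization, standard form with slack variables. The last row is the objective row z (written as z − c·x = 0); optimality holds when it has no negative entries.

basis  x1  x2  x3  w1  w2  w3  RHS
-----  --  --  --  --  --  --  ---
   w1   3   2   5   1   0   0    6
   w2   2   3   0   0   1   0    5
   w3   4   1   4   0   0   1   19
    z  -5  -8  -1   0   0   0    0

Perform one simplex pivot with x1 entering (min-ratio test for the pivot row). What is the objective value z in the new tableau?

10

Ratio test on column x1 — row 1: 6/3 = 2; row 2: 5/2 = 5/2; row 3: 19/4 = 19/4. Minimum is 2 at row 1 (w1 leaves); pivot element 3.
Pivot on row 1; the z-row RHS becomes 0 − (-5)·2 = 10.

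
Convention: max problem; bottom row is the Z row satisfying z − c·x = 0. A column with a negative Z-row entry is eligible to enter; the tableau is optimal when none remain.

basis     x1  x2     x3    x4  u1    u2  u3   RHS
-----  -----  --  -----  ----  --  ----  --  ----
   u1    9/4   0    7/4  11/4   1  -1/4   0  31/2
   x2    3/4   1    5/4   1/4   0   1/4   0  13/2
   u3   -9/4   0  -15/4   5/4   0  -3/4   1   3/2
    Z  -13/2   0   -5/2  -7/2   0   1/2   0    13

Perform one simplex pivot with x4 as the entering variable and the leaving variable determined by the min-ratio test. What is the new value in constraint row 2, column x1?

6/5

Ratio test on column x4 — row 1: (31/2)/(11/4) = 62/11; row 2: (13/2)/(1/4) = 26; row 3: (3/2)/(5/4) = 6/5. Minimum is 6/5 at row 3 (u3 leaves); pivot element 5/4.
Divide row 3 by 5/4; eliminate column x4 from the other rows.
Row 2 update in column x1: 3/4 − (1/4)·(-9/5) = 6/5.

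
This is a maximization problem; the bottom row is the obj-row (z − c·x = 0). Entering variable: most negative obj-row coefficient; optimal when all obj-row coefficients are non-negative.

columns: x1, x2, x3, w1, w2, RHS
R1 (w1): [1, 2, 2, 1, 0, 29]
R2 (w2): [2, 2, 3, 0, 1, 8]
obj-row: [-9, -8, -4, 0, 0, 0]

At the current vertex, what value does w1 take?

29

w1 is basic (row 1); its value is the RHS of that row, 29.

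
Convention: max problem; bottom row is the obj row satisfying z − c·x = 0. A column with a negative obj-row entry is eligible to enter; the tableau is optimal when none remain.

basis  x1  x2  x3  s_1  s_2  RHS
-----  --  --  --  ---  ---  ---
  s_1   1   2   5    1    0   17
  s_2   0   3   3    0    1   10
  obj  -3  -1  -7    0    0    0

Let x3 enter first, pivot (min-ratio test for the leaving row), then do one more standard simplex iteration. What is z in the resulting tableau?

Ratio test on column x3 — row 1: 17/5 = 17/5; row 2: 10/3 = 10/3. Minimum is 10/3 at row 2 (s_2 leaves); pivot element 3.
Pivot on row 2; the obj-row RHS becomes 0 − (-7)·(10/3) = 70/3.
Next entering variable (most negative obj-row entry -3): x1.
Ratio test on column x1 — row 1: (1/3)/1 = 1/3; row 2: entry 0 ≤ 0. Minimum is 1/3 at row 1 (s_1 leaves); pivot element 1.
After the second pivot the obj-row RHS is 70/3 − (-3)·(1/3) = 73/3.

73/3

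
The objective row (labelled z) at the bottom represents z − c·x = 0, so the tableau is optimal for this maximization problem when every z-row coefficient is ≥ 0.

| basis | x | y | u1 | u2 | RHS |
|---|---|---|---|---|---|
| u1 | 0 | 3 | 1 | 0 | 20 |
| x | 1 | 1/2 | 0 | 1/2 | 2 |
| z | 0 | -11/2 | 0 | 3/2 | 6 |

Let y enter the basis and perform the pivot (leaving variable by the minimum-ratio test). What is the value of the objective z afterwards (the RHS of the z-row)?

28

Ratio test on column y — row 1: 20/3 = 20/3; row 2: 2/(1/2) = 4. Minimum is 4 at row 2 (x leaves); pivot element 1/2.
Pivot on row 2; the z-row RHS becomes 6 − (-11/2)·4 = 28.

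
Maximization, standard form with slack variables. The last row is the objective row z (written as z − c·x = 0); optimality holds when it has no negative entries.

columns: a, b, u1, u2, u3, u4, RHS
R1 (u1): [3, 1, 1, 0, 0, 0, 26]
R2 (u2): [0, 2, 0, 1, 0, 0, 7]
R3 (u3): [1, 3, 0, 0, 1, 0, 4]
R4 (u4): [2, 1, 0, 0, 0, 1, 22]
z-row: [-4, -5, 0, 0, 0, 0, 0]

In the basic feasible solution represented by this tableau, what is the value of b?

b is not in the basis, so in the current basic feasible solution b = 0.

0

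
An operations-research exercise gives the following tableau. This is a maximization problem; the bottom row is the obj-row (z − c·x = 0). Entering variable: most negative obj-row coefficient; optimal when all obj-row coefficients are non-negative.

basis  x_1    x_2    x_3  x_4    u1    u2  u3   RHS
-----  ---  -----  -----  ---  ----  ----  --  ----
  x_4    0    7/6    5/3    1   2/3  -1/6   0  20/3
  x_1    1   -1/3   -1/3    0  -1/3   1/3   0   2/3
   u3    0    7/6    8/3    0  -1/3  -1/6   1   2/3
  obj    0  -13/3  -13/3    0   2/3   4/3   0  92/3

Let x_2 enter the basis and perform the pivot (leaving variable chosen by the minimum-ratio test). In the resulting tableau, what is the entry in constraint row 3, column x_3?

Ratio test on column x_2 — row 1: (20/3)/(7/6) = 40/7; row 2: entry -1/3 ≤ 0; row 3: (2/3)/(7/6) = 4/7. Minimum is 4/7 at row 3 (u3 leaves); pivot element 7/6.
Divide row 3 by 7/6; eliminate column x_2 from the other rows.
In the new row 3, the x_3 entry is the old entry divided by the pivot: (8/3)/(7/6) = 16/7.

16/7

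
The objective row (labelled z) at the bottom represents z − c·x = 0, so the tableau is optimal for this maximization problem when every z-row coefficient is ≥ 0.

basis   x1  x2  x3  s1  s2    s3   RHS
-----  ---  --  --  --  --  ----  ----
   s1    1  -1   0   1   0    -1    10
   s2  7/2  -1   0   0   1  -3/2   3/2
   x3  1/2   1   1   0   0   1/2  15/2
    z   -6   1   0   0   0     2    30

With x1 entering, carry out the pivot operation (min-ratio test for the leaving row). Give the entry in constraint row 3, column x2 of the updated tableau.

8/7

Ratio test on column x1 — row 1: 10/1 = 10; row 2: (3/2)/(7/2) = 3/7; row 3: (15/2)/(1/2) = 15. Minimum is 3/7 at row 2 (s2 leaves); pivot element 7/2.
Divide row 2 by 7/2; eliminate column x1 from the other rows.
Row 3 update in column x2: 1 − (1/2)·(-2/7) = 8/7.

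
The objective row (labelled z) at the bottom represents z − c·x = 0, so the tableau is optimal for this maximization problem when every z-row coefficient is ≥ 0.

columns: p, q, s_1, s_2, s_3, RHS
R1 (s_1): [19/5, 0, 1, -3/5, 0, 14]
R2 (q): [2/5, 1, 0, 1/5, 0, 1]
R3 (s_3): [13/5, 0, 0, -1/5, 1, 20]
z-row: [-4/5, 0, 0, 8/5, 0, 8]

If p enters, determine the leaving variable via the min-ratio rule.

q

Column p entries and ratios — s_1: 14/(19/5) = 70/19; q: 1/(2/5) = 5/2; s_3: 20/(13/5) = 100/13.
Smallest ratio is 5/2 in the row of q, so q leaves.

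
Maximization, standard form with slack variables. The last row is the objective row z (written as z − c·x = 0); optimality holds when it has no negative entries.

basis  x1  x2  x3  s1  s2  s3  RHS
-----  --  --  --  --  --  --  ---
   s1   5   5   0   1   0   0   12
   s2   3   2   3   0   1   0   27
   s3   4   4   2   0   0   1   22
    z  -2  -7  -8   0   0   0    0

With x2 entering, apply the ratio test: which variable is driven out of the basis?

Column x2 entries and ratios — s1: 12/5 = 12/5; s2: 27/2 = 27/2; s3: 22/4 = 11/2.
Smallest ratio is 12/5 in the row of s1, so s1 leaves.

s1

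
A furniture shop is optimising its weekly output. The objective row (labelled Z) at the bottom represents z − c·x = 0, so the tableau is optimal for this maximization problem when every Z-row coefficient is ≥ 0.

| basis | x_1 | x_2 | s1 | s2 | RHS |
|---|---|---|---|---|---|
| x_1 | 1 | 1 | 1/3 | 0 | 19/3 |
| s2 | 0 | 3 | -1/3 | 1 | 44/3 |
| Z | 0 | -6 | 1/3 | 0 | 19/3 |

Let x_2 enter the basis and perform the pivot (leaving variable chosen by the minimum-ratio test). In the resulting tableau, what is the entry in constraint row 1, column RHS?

13/9

Ratio test on column x_2 — row 1: (19/3)/1 = 19/3; row 2: (44/3)/3 = 44/9. Minimum is 44/9 at row 2 (s2 leaves); pivot element 3.
Divide row 2 by 3; eliminate column x_2 from the other rows.
Row 1 update in column RHS: 19/3 − 1·(44/9) = 13/9.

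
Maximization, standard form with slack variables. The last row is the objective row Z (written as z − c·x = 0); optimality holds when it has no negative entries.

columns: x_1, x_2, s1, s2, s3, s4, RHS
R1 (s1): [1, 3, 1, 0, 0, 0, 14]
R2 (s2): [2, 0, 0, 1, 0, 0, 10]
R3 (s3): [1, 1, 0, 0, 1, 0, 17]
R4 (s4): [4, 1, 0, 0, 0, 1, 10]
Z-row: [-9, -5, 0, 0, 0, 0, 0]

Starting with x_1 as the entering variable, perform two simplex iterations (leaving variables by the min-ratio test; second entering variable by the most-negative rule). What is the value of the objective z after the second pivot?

Ratio test on column x_1 — row 1: 14/1 = 14; row 2: 10/2 = 5; row 3: 17/1 = 17; row 4: 10/4 = 5/2. Minimum is 5/2 at row 4 (s4 leaves); pivot element 4.
Pivot on row 4; the Z-row RHS becomes 0 − (-9)·(5/2) = 45/2.
Next entering variable (most negative Z-row entry -11/4): x_2.
Ratio test on column x_2 — row 1: (23/2)/(11/4) = 46/11; row 2: entry -1/2 ≤ 0; row 3: (29/2)/(3/4) = 58/3; row 4: (5/2)/(1/4) = 10. Minimum is 46/11 at row 1 (s1 leaves); pivot element 11/4.
After the second pivot the Z-row RHS is 45/2 − (-11/4)·(46/11) = 34.

34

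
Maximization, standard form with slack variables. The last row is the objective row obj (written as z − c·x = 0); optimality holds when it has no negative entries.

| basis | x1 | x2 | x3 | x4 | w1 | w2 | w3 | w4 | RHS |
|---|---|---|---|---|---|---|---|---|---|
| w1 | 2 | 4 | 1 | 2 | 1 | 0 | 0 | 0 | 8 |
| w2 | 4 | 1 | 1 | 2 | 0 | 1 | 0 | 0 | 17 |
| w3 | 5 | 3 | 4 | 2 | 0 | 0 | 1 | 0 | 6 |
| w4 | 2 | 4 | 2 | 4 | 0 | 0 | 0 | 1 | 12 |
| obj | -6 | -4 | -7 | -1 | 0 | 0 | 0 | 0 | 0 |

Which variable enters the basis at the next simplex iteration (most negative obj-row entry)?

x3

Negative obj-row entries: x1: -6, x2: -4, x3: -7, x4: -1.
The most negative is -7 in column x3, so x3 enters.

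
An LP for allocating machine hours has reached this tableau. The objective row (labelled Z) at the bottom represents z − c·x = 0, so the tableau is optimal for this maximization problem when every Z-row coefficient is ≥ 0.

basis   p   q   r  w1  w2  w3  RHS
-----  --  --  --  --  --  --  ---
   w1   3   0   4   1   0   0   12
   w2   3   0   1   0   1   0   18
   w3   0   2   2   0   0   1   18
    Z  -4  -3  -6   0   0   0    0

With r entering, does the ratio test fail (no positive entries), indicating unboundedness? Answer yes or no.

no

Column r has positive entries in row(s) 1, 2, 3, so the ratio test bounds it — not unbounded.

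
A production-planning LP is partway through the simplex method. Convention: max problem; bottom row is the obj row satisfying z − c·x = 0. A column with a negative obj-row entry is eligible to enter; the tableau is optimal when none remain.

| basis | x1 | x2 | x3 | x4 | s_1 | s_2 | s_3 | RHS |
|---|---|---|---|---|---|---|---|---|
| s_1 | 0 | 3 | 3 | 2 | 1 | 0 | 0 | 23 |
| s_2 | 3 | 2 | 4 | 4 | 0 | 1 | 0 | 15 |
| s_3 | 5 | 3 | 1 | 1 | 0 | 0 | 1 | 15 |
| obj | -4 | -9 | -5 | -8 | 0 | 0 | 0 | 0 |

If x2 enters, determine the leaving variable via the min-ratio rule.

Column x2 entries and ratios — s_1: 23/3 = 23/3; s_2: 15/2 = 15/2; s_3: 15/3 = 5.
Smallest ratio is 5 in the row of s_3, so s_3 leaves.

s_3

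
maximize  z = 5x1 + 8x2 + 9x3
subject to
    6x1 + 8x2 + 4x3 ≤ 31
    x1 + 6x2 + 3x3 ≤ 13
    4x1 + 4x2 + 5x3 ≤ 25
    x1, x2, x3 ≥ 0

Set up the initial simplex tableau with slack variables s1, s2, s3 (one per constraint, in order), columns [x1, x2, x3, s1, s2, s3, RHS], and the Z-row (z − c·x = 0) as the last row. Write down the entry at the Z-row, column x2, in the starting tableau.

The Z-row carries the negated objective coefficients: the x2 entry is -8.

-8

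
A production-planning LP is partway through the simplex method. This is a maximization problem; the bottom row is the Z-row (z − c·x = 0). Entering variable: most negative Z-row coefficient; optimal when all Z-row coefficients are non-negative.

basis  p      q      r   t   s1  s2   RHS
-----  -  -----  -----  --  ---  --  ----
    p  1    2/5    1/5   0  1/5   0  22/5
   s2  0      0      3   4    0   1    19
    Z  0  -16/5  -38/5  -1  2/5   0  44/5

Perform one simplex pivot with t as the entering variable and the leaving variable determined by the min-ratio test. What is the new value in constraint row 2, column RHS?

Ratio test on column t — row 1: entry 0 ≤ 0; row 2: 19/4 = 19/4. Minimum is 19/4 at row 2 (s2 leaves); pivot element 4.
Divide row 2 by 4; eliminate column t from the other rows.
In the new row 2, the RHS entry is the old entry divided by the pivot: 19/4 = 19/4.

19/4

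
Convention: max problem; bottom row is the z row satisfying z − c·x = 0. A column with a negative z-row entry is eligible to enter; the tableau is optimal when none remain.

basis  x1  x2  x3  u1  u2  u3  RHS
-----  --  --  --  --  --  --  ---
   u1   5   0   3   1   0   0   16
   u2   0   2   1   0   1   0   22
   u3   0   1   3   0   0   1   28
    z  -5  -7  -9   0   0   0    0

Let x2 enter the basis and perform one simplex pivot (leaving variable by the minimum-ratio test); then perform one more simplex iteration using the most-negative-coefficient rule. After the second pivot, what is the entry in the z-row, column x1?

25/6

Ratio test on column x2 — row 1: entry 0 ≤ 0; row 2: 22/2 = 11; row 3: 28/1 = 28. Minimum is 11 at row 2 (u2 leaves); pivot element 2.
Divide row 2 by 2; eliminate column x2 from the other rows.
Second iteration: most negative z-row entry is -11/2 in column x3, so x3 enters.
Ratio test on column x3 — row 1: 16/3 = 16/3; row 2: 11/(1/2) = 22; row 3: 17/(5/2) = 34/5. Minimum is 16/3 at row 1 (u1 leaves); pivot element 3.
Divide row 1 by 3; eliminate column x3 from the other rows.
After both pivots, the entry at the z-row, column x1 is 25/6.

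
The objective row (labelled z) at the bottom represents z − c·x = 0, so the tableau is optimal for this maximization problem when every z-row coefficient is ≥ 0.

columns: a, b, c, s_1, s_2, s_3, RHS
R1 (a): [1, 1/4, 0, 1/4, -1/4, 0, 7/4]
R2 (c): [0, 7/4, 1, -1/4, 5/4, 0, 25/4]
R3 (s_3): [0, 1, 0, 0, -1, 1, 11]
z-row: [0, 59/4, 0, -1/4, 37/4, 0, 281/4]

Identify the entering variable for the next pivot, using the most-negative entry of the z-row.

s_1

Negative z-row entries: s_1: -1/4.
The most negative is -1/4 in column s_1, so s_1 enters.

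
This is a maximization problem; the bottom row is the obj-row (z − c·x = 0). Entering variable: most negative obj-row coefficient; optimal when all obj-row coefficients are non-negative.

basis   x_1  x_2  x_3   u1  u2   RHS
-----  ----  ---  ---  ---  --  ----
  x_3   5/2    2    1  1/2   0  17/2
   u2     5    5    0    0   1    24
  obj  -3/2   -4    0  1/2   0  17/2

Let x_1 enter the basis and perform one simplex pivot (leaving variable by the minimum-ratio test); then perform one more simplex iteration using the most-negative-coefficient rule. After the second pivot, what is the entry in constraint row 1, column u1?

Ratio test on column x_1 — row 1: (17/2)/(5/2) = 17/5; row 2: 24/5 = 24/5. Minimum is 17/5 at row 1 (x_3 leaves); pivot element 5/2.
Divide row 1 by 5/2; eliminate column x_1 from the other rows.
Second iteration: most negative obj-row entry is -14/5 in column x_2, so x_2 enters.
Ratio test on column x_2 — row 1: (17/5)/(4/5) = 17/4; row 2: 7/1 = 7. Minimum is 17/4 at row 1 (x_1 leaves); pivot element 4/5.
Divide row 1 by 4/5; eliminate column x_2 from the other rows.
After both pivots, the entry at constraint row 1, column u1 is 1/4.

1/4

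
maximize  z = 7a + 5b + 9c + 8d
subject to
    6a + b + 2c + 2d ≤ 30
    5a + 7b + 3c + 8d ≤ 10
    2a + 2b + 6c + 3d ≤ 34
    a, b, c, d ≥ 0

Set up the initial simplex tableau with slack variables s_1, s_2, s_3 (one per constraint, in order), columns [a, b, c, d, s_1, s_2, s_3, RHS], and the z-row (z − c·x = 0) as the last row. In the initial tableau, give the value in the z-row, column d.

The z-row carries the negated objective coefficients: the d entry is -8.

-8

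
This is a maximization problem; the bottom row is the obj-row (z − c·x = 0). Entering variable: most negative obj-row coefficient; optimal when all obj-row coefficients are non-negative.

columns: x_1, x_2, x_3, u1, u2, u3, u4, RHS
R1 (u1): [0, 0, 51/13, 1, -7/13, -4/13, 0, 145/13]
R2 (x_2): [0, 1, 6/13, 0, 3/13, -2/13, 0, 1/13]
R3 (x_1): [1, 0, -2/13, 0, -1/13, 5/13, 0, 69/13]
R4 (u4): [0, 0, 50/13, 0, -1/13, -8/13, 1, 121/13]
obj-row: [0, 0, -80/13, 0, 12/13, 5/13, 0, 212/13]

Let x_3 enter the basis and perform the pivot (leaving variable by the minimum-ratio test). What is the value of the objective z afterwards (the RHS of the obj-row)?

52/3

Ratio test on column x_3 — row 1: (145/13)/(51/13) = 145/51; row 2: (1/13)/(6/13) = 1/6; row 3: entry -2/13 ≤ 0; row 4: (121/13)/(50/13) = 121/50. Minimum is 1/6 at row 2 (x_2 leaves); pivot element 6/13.
Pivot on row 2; the obj-row RHS becomes 212/13 − (-80/13)·(1/6) = 52/3.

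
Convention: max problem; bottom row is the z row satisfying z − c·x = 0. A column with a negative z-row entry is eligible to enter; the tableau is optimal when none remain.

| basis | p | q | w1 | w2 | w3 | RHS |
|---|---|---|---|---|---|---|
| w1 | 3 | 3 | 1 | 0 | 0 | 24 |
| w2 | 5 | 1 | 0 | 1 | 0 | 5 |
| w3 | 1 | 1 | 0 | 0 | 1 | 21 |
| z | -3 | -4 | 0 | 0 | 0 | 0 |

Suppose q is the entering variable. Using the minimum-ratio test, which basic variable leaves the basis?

w2

Column q entries and ratios — w1: 24/3 = 8; w2: 5/1 = 5; w3: 21/1 = 21.
Smallest ratio is 5 in the row of w2, so w2 leaves.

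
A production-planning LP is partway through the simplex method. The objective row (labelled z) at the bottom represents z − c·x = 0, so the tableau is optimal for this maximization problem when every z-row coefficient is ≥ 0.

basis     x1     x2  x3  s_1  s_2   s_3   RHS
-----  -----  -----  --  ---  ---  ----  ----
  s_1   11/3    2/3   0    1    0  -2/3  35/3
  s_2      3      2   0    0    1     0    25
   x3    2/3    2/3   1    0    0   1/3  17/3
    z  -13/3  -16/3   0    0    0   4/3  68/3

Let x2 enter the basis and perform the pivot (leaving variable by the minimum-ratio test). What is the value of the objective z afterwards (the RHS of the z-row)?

68

Ratio test on column x2 — row 1: (35/3)/(2/3) = 35/2; row 2: 25/2 = 25/2; row 3: (17/3)/(2/3) = 17/2. Minimum is 17/2 at row 3 (x3 leaves); pivot element 2/3.
Pivot on row 3; the z-row RHS becomes 68/3 − (-16/3)·(17/2) = 68.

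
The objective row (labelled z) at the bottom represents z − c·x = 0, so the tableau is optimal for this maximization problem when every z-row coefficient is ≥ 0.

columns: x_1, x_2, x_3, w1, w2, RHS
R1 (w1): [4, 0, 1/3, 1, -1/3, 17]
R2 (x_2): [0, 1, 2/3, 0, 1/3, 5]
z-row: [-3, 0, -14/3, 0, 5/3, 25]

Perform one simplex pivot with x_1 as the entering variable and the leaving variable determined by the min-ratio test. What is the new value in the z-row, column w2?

Ratio test on column x_1 — row 1: 17/4 = 17/4; row 2: entry 0 ≤ 0. Minimum is 17/4 at row 1 (w1 leaves); pivot element 4.
Divide row 1 by 4; eliminate column x_1 from the other rows.
z-row update in column w2: 5/3 − (-3)·(-1/12) = 17/12.

17/12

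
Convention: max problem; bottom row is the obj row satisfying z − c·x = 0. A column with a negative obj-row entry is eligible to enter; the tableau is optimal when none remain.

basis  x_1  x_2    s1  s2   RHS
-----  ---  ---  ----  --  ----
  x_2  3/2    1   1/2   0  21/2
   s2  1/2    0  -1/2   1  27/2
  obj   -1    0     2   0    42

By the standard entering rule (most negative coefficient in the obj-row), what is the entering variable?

x_1

Negative obj-row entries: x_1: -1.
The most negative is -1 in column x_1, so x_1 enters.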